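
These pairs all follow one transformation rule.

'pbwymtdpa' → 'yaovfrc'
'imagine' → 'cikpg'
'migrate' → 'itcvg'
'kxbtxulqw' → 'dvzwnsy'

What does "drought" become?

Each output is the input with this applied: shift every letter 2 places forward in the alphabet (wrapping around), then delete the first 2 characters.
Working it through for "drought": intermediate "ftqwijv", final "qwijv".

qwijv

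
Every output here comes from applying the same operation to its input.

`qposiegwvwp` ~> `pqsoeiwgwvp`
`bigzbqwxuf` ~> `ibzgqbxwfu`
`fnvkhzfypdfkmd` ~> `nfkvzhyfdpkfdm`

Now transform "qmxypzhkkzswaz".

The transformation: swap each adjacent pair of characters (1↔2, 3↔4, ...).
Applying that to "qmxypzhkkzswaz" gives "mqyxzpkhzkwsza".

mqyxzpkhzkwsza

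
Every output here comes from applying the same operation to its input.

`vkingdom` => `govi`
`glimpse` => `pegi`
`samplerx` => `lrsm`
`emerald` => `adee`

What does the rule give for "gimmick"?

Looking at the pairs, the operation is to keep every other character starting from the first (positions 1st, 3rd, 5th, ...), then move the first 2 characters to the end (rotate left by 2).
On "gimmick": the first step gives "gmik", and the second then gives "ikgm".

ikgm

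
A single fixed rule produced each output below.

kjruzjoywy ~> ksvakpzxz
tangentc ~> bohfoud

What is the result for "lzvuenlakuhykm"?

awvfomblvizln

Each output is the input with this applied: delete the first character, then shift every letter 1 place forward in the alphabet (wrapping around).
So "lzvuenlakuhykm" becomes "awvfomblvizln".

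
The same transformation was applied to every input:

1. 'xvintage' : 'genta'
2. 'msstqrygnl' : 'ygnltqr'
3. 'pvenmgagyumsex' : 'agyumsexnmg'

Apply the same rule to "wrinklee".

eenkl

The rule is to delete the first 3 characters, then move the first 3 characters to the end (rotate left by 3).
Starting from "wrinklee": after the first operation, "nklee"; after the second, "eenkl".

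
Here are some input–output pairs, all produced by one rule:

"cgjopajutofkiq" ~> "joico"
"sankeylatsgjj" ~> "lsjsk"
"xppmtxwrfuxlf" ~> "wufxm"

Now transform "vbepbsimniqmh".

iihvp

What's happening: keep one character in every 3, starting at position 1 (positions 1st, 4th, 7th, ...), then move the last 3 characters to the front (rotate right by 3).
Working it through for "vbepbsimniqmh": intermediate "vpiih", final "iihvp".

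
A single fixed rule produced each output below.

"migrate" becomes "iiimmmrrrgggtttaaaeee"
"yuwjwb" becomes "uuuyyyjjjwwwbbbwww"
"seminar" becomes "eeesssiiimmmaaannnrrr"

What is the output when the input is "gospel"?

The pattern: swap each adjacent pair of characters (1↔2, 3↔4, ...), then repeat every character 3 times.
"gospel" → "ogpsle" → "ooogggpppsssllleee".

ooogggpppsssllleee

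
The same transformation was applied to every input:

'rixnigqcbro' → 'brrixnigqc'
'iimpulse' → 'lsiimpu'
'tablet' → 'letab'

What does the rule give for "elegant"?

aneleg

Each output is the input with this applied: delete the last character, then move the last 2 characters to the front (rotate right by 2).
For "elegant", step one produces "elegan"; step two turns that into "aneleg".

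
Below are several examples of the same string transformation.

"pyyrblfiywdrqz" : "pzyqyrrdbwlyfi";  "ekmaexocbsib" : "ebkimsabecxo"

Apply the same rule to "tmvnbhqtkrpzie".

What's happening: take characters alternately from the front and the back (1st, last, 2nd, 2nd-last, ...).
Applying that to "tmvnbhqtkrpzie" gives "temivznpbrhkqt".

temivznpbrhkqt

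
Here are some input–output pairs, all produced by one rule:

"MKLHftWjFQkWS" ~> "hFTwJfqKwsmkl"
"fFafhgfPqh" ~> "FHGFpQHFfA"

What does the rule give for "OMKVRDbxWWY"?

The rule is to flip the case of every letter, then move the first 3 characters to the end (rotate left by 3).
"OMKVRDbxWWY" → "omkvrdBXwwy" → "vrdBXwwyomk".
(Check on "fFafhgfPqh": → "FfAFHGFpQH" → "FHGFpQHFfA" ✓)

vrdBXwwyomk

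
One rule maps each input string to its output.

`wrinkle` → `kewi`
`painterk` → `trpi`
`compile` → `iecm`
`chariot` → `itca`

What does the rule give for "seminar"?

Rule — keep every other character starting from the first (positions 1st, 3rd, 5th, ...), then swap the front and back halves of the string.
Applying that to "seminar" gives "nrsm".
(Check on "compile": → "cmie" → "iecm" ✓)

nrsm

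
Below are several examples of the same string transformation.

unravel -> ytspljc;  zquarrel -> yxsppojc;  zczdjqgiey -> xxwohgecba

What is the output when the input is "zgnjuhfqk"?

Looking at the pairs, the operation is to shift every letter 2 places backward in the alphabet (wrapping around), then sort the characters into reverse alphabetical order.
For "zgnjuhfqk" the result is "xsolihfed".

xsolihfed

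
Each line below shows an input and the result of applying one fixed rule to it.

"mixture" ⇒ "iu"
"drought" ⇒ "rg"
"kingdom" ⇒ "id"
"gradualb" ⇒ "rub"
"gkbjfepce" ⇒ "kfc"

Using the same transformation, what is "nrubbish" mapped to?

Rule — keep one character in every 3, starting at position 2 (positions 2nd, 5th, 8th, ...).
On "nrubbish" that produces "rbh".

rbh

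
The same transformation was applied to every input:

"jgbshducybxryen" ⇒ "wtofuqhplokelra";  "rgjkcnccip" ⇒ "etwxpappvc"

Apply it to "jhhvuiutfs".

The transformation: shift every letter 13 places forward in the alphabet (wrapping around) — i.e. ROT13.
Doing the same to "jhhvuiutfs": "wuuihvhgsf".

wuuihvhgsf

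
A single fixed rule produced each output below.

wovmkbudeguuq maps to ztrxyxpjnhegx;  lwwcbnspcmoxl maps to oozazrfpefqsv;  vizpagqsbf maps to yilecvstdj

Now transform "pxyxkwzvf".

siaybcazn

Looking at the pairs, the operation is to shift every letter 3 places forward in the alphabet (wrapping around), then take characters alternately from the front and the back (1st, last, 2nd, 2nd-last, ...).
Working it through for "pxyxkwzvf": intermediate "sabanzcyi", final "siaybcazn".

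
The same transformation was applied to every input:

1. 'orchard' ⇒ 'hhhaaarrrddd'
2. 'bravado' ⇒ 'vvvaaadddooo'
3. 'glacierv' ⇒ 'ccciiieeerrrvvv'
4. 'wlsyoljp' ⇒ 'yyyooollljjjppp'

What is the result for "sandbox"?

dddbbboooxxx

Rule — delete the first 3 characters, then repeat every character 3 times.
Doing the same to "sandbox": "dddbbboooxxx".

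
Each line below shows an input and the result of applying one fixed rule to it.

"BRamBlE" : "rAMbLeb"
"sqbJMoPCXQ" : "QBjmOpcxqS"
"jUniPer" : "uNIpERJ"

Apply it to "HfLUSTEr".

The pattern: move the first character to the end, then flip the case of every letter.
Applying that to "HfLUSTEr" gives "FlusteRh".

FlusteRh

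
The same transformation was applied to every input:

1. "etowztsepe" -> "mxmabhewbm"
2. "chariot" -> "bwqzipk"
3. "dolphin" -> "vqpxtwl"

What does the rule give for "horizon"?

vwhqzwp

Looking at the pairs, the operation is to reverse the string, then shift every letter 8 places forward in the alphabet (wrapping around).
On "horizon": the first step gives "noziroh", and the second then gives "vwhqzwp".
(Check on "dolphin": → "nihplod" → "vqpxtwl" ✓)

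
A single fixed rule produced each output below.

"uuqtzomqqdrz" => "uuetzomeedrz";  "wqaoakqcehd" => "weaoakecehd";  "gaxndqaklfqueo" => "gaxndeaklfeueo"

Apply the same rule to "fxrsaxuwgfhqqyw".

Looking at the pairs, the operation is to replace every "q" with "e".
So "fxrsaxuwgfhqqyw" becomes "fxrsaxuwgfheeyw".

fxrsaxuwgfheeyw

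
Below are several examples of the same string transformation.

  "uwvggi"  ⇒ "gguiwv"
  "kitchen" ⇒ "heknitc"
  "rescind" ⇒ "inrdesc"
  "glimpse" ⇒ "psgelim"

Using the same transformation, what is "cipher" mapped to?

hecrip

What's happening: swap the first and last characters, then move the last 3 characters to the front (rotate right by 3).
"cipher" → "riphec" → "hecrip".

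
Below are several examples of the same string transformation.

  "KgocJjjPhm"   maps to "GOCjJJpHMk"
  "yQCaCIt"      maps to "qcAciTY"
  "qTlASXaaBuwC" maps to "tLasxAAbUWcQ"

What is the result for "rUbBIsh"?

The pattern: move the first character to the end, then flip the case of every letter.
So "rUbBIsh" becomes "uBbiSHR".

uBbiSHR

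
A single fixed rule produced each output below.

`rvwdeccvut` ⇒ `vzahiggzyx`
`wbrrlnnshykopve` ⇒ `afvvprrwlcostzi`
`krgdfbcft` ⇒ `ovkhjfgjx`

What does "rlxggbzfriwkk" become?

In each case the input is transformed by: shift every letter 4 places forward in the alphabet (wrapping around).
Applying that to "rlxggbzfriwkk" gives "vpbkkfdjvmaoo".

vpbkkfdjvmaoo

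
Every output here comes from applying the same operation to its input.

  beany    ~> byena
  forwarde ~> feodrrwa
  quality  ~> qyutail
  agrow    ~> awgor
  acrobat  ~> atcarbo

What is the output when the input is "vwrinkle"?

Looking at the pairs, the operation is to take characters alternately from the front and the back (1st, last, 2nd, 2nd-last, ...).
So "vwrinkle" becomes "vewlrkin".

vewlrkin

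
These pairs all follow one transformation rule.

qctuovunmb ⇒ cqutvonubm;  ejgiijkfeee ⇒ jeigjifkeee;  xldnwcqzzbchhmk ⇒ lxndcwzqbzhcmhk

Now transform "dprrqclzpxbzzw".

pdrrcqzlxpzbwz

What's happening: swap each adjacent pair of characters (1↔2, 3↔4, ...).
Applying that to "dprrqclzpxbzzw" gives "pdrrcqzlxpzbwz".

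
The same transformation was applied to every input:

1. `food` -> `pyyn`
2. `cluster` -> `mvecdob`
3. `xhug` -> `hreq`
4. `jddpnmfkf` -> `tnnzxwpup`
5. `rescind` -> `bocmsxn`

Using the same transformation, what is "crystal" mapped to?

mbicdkv

Rule — shift every letter 10 places forward in the alphabet (wrapping around).
"crystal" → "mbicdkv".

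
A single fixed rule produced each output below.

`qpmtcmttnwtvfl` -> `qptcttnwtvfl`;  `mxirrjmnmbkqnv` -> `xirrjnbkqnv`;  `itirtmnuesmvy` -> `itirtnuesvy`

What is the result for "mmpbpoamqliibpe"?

pbpoaqliibpe

Looking at the pairs, the operation is to remove every "m".
For "mmpbpoamqliibpe" the result is "pbpoaqliibpe".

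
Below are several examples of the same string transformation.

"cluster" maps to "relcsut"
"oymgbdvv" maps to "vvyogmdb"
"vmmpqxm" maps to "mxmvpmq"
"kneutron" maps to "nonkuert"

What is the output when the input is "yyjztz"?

ztyyzj

Each output is the input with this applied: move the last 2 characters to the front (rotate right by 2), then swap each adjacent pair of characters (1↔2, 3↔4, ...).
Applying both steps to "yyjztz": "tzyyjz", then "ztyyzj".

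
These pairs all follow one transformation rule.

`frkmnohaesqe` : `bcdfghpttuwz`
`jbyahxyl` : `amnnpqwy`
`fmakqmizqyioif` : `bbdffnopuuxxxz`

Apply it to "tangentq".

ccfiiptv

What's happening: shift every letter 11 places backward in the alphabet (wrapping around), then sort the characters into alphabetical order.
Working it through for "tangentq": intermediate "ipcvtcif", final "ccfiiptv".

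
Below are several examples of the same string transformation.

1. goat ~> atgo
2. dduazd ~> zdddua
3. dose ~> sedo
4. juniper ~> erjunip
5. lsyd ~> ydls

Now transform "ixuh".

The rule is to move the last 2 characters to the front (rotate right by 2).
On "ixuh" that produces "uhix".

uhix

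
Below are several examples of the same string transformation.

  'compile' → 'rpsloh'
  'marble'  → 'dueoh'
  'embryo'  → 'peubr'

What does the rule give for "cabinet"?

delqhw

In each case the input is transformed by: delete the first character, then shift every letter 3 places forward in the alphabet (wrapping around).
For "cabinet", step one produces "abinet"; step two turns that into "delqhw".
(Check on "marble": → "arble" → "dueoh" ✓)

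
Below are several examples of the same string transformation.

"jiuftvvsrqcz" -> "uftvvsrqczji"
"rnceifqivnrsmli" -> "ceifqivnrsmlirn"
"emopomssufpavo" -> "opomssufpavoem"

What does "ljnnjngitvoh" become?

The pattern: move the first 2 characters to the end (rotate left by 2).
Applying that to "ljnnjngitvoh" gives "nnjngitvohlj".

nnjngitvohlj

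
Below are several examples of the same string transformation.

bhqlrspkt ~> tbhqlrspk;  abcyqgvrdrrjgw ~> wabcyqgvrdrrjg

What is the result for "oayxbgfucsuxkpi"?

ioayxbgfucsuxkp

In each case the input is transformed by: move the last character to the front.
Doing the same to "oayxbgfucsuxkpi": "ioayxbgfucsuxkp".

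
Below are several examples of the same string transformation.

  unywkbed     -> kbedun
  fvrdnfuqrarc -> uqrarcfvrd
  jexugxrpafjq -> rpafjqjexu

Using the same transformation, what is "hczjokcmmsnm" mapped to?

What's happening: swap the front and back halves of the string, then delete the last 2 characters.
For "hczjokcmmsnm", step one produces "cmmsnmhczjok"; step two turns that into "cmmsnmhczj".

cmmsnmhczj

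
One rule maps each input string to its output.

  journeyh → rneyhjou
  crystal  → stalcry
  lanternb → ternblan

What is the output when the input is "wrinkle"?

Looking at the pairs, the operation is to move the first 3 characters to the end (rotate left by 3).
So "wrinkle" becomes "nklewri".

nklewri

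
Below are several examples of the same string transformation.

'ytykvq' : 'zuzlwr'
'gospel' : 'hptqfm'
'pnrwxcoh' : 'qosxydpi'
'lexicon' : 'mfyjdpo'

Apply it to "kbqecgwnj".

lcrfdhxok

Each output is the input with this applied: shift every letter 1 place forward in the alphabet (wrapping around).
Doing the same to "kbqecgwnj": "lcrfdhxok".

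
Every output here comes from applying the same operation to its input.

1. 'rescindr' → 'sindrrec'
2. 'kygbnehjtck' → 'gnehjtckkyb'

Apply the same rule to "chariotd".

The transformation: move the first 3 characters to the end (rotate left by 3), then swap the first and last characters.
"chariotd" → "riotdcha" → "aiotdchr".

aiotdchr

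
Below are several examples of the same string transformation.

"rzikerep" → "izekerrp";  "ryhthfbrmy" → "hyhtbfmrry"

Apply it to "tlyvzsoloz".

In each case the input is transformed by: move the first character to the end, then swap each adjacent pair of characters (1↔2, 3↔4, ...).
Applying both steps to "tlyvzsoloz": "lyvzsolozt", then "ylzvosoltz".

ylzvosoltz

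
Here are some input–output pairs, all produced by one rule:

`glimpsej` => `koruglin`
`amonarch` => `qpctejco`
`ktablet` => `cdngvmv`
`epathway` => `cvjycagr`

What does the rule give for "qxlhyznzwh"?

njabpbyjsz

Looking at the pairs, the operation is to move the first 2 characters to the end (rotate left by 2), then shift every letter 2 places forward in the alphabet (wrapping around).
For "qxlhyznzwh", step one produces "lhyznzwhqx"; step two turns that into "njabpbyjsz".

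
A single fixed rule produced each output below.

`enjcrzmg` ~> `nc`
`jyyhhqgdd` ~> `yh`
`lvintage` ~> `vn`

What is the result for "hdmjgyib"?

dj

Each output is the input with this applied: keep every other character starting from the second (positions 2nd, 4th, 6th, ...), then keep only the first 2 characters.
Starting from "hdmjgyib": after the first operation, "djyb"; after the second, "dj".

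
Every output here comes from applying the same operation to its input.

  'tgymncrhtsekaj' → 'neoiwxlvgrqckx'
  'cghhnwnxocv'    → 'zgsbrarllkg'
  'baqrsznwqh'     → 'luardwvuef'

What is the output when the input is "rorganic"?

The transformation: shift every letter 4 places forward in the alphabet (wrapping around), then reverse the string.
For "rorganic", step one produces "vsvkermg"; step two turns that into "gmrekvsv".

gmrekvsv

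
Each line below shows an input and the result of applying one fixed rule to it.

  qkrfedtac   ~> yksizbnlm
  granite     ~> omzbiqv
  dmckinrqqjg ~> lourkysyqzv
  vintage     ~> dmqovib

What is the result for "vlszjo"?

dwtrah

The pattern: shift every letter 8 places forward in the alphabet (wrapping around), then take characters alternately from the front and the back (1st, last, 2nd, 2nd-last, ...).
Working it through for "vlszjo": intermediate "dtahrw", final "dwtrah".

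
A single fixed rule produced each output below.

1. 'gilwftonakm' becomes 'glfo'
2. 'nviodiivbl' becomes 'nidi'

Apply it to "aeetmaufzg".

aemu

The pattern: delete the last 3 characters, then keep every other character starting from the first (positions 1st, 3rd, 5th, ...).
On "aeetmaufzg": the first step gives "aeetmau", and the second then gives "aemu".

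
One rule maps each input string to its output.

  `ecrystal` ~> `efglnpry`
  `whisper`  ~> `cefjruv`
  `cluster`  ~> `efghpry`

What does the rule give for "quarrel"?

deehnry

The rule is to shift every letter 13 places forward in the alphabet (wrapping around) — i.e. ROT13, then sort the characters into alphabetical order.
"quarrel" → "dhneery" → "deehnry".
(Check on "ecrystal": → "rpelfgny" → "efglnpry" ✓)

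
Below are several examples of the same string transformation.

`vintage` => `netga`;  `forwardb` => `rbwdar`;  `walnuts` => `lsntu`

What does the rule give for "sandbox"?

Rule — delete the first 2 characters, then take characters alternately from the front and the back (1st, last, 2nd, 2nd-last, ...).
Working it through for "sandbox": intermediate "ndbox", final "nxdob".

nxdob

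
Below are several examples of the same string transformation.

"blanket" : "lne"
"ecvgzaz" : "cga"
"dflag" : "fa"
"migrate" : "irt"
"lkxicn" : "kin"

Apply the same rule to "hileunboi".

In each case the input is transformed by: keep every other character starting from the second (positions 2nd, 4th, 6th, ...).
"hileunboi" → "ieno".

ieno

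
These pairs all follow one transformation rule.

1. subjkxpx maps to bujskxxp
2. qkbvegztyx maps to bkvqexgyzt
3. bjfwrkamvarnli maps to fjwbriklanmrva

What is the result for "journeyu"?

uorjnuey

The pattern: move the first 2 characters to the end (rotate left by 2), then take characters alternately from the front and the back (1st, last, 2nd, 2nd-last, ...).
On "journeyu" that produces "uorjnuey".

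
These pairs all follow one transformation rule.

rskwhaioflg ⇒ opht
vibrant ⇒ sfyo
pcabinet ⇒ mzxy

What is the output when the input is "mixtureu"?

jfuq

The rule is to shift every letter 3 places backward in the alphabet (wrapping around), then keep only the first 4 characters.
Applying both steps to "mixtureu": "jfuqrobr", then "jfuq".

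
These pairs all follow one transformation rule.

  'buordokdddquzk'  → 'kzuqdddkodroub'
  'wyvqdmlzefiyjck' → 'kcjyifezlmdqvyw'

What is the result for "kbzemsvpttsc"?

csttpvsmezbk

The rule is to reverse the string.
So "kbzemsvpttsc" becomes "csttpvsmezbk".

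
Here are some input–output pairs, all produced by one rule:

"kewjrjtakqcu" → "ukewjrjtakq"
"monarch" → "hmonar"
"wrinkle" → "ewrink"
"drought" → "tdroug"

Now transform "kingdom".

In each case the input is transformed by: move the last 2 characters to the front (rotate right by 2), then delete the first character.
On "kingdom": the first step gives "omkingd", and the second then gives "mkingd".

mkingd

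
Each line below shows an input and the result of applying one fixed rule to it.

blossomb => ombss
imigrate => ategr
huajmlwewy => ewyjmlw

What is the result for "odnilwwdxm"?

What's happening: delete the first 3 characters, then move the last 3 characters to the front (rotate right by 3).
Doing the same to "odnilwwdxm": "dxmilww".
(Check on "imigrate": → "grate" → "ategr" ✓)

dxmilww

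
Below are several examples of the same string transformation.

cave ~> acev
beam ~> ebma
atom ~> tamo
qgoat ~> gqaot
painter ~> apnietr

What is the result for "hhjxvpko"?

The transformation: swap each adjacent pair of characters (1↔2, 3↔4, ...).
On "hhjxvpko" that produces "hhxjpvok".

hhxjpvok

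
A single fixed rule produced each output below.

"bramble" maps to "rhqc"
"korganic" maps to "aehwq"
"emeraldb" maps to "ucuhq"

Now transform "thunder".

jxkd

Rule — delete the last 3 characters, then shift every letter 10 places backward in the alphabet (wrapping around).
Applying both steps to "thunder": "thun", then "jxkd".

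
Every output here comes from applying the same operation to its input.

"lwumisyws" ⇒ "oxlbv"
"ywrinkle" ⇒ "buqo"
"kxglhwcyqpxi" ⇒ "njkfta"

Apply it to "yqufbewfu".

bxezx

Each output is the input with this applied: shift every letter 3 places forward in the alphabet (wrapping around), then keep every other character starting from the first (positions 1st, 3rd, 5th, ...).
"yqufbewfu" → "btxiehzix" → "bxezx".
(Check on "lwumisyws": → "ozxplvbzv" → "oxlbv" ✓)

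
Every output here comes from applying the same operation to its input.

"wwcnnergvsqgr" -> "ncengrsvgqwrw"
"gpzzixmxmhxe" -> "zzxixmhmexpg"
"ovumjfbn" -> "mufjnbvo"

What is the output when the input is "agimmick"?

miimkcga

Each output is the input with this applied: move the first 2 characters to the end (rotate left by 2), then swap each adjacent pair of characters (1↔2, 3↔4, ...).
For "agimmick" the result is "miimkcga".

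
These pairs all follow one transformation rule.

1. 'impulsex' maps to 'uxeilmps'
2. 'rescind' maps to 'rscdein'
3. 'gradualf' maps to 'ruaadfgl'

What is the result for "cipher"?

prcehi

The pattern: sort the characters into alphabetical order, then move the last 2 characters to the front (rotate right by 2).
On "cipher": the first step gives "cehipr", and the second then gives "prcehi".
(Check on "gradualf": → "aadfglru" → "ruaadfgl" ✓)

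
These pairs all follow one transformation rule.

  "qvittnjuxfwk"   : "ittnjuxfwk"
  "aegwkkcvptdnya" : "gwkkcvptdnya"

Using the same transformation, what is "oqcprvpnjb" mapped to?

The pattern: delete the first 2 characters.
"oqcprvpnjb" → "cprvpnjb".

cprvpnjb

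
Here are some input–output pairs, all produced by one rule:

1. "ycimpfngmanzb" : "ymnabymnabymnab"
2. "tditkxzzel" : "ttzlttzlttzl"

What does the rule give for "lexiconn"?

linlinlin

The pattern: keep one character in every 3, starting at position 1 (positions 1st, 4th, 7th, ...), then write the whole string 3 times in a row.
Working it through for "lexiconn": intermediate "lin", final "linlinlin".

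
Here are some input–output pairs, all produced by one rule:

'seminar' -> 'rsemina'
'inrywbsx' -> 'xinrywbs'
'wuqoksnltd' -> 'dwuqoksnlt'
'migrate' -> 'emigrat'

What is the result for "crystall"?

In each case the input is transformed by: move the last character to the front.
"crystall" → "lcrystal".

lcrystal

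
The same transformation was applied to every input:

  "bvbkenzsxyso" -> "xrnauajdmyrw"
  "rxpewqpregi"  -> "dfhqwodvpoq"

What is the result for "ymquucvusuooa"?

nnzxlpttbutrt

Looking at the pairs, the operation is to shift every letter 1 place backward in the alphabet (wrapping around), then move the last 3 characters to the front (rotate right by 3).
Starting from "ymquucvusuooa": after the first operation, "xlpttbutrtnnz"; after the second, "nnzxlpttbutrt".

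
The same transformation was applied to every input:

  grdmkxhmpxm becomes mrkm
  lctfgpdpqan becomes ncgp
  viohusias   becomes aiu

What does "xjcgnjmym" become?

yjn

The rule is to keep one character in every 3, starting at position 2 (positions 2nd, 5th, 8th, ...), then move the last character to the front.
Applying both steps to "xjcgnjmym": "jny", then "yjn".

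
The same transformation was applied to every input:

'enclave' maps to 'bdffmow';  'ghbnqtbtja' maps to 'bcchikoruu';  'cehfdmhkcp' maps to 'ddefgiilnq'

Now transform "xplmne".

fmnoqy

Rule — sort the characters into alphabetical order, then shift every letter 1 place forward in the alphabet (wrapping around).
"xplmne" → "elmnpx" → "fmnoqy".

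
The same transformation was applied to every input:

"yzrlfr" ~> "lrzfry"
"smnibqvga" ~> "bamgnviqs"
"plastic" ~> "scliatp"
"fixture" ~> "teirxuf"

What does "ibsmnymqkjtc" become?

mcbtsjmknqyi

What's happening: take characters alternately from the front and the back (1st, last, 2nd, 2nd-last, ...), then swap the first and last characters.
For "ibsmnymqkjtc", step one produces "icbtsjmknqym"; step two turns that into "mcbtsjmknqyi".
(Check on "smnibqvga": → "samgnviqb" → "bamgnviqs" ✓)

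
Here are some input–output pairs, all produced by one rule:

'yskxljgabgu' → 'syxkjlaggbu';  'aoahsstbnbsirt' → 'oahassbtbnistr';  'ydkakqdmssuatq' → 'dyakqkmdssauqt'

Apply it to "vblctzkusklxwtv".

bvclztukksxltwv

The transformation: swap each adjacent pair of characters (1↔2, 3↔4, ...).
Doing the same to "vblctzkusklxwtv": "bvclztukksxltwv".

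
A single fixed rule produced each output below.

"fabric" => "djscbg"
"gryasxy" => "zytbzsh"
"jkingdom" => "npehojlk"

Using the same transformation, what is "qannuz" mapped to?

The pattern: shift every letter 1 place forward in the alphabet (wrapping around), then reverse the string.
Working it through for "qannuz": intermediate "rboova", final "avoobr".
(Check on "gryasxy": → "hszbtyz" → "zytbzsh" ✓)

avoobr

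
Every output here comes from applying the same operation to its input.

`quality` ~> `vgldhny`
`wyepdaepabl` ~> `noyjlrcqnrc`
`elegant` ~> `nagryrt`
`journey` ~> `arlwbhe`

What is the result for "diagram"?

What's happening: shift every letter 13 places forward in the alphabet (wrapping around) — i.e. ROT13, then move the last 3 characters to the front (rotate right by 3).
"diagram" → "qvntenz" → "enzqvnt".

enzqvnt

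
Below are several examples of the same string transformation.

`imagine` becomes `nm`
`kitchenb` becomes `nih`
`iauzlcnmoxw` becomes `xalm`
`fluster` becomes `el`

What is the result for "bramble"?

The transformation: move the last 3 characters to the front (rotate right by 3), then keep one character in every 3, starting at position 2 (positions 2nd, 5th, 8th, ...).
Working it through for "bramble": intermediate "blebram", final "lr".

lr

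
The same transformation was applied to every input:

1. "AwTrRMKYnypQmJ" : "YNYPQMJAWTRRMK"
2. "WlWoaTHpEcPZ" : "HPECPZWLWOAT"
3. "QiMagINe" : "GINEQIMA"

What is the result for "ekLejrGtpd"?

The transformation: swap the front and back halves of the string, then convert every letter to uppercase.
Starting from "ekLejrGtpd": after the first operation, "rGtpdekLej"; after the second, "RGTPDEKLEJ".

RGTPDEKLEJ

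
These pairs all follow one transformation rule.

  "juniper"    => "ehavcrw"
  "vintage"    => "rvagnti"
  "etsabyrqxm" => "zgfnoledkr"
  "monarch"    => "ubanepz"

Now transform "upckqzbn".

Each output is the input with this applied: shift every letter 13 places forward in the alphabet (wrapping around) — i.e. ROT13, then swap the first and last characters.
On "upckqzbn": the first step gives "hcpxdmoa", and the second then gives "acpxdmoh".

acpxdmoh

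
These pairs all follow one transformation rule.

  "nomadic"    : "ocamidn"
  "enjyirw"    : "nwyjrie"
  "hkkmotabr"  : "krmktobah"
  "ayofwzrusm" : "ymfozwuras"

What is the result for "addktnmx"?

dxkdntam

What's happening: swap the first and last characters, then swap each adjacent pair of characters (1↔2, 3↔4, ...).
Applying both steps to "addktnmx": "xddktnma", then "dxkdntam".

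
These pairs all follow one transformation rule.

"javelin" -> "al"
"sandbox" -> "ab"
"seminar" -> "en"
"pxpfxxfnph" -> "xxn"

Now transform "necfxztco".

exc

In each case the input is transformed by: keep one character in every 3, starting at position 2 (positions 2nd, 5th, 8th, ...).
"necfxztco" → "exc".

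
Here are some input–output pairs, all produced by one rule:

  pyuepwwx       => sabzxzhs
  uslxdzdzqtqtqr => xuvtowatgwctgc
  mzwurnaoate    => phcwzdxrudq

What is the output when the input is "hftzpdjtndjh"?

kkimwgcqswgm

What's happening: take characters alternately from the front and the back (1st, last, 2nd, 2nd-last, ...), then shift every letter 3 places forward in the alphabet (wrapping around).
"hftzpdjtndjh" → "hhfjtdznptdj" → "kkimwgcqswgm".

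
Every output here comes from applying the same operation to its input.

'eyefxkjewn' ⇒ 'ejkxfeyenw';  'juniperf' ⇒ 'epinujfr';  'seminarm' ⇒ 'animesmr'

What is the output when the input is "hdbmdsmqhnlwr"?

Each output is the input with this applied: move the last 2 characters to the front (rotate right by 2), then reverse the string.
For "hdbmdsmqhnlwr", step one produces "wrhdbmdsmqhnl"; step two turns that into "lnhqmsdmbdhrw".

lnhqmsdmbdhrw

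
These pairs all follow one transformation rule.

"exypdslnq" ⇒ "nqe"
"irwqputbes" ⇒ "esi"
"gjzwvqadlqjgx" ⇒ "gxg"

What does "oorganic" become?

The rule is to move the last 2 characters to the front (rotate right by 2), then keep only the first 3 characters.
Working it through for "oorganic": intermediate "icoorgan", final "ico".

ico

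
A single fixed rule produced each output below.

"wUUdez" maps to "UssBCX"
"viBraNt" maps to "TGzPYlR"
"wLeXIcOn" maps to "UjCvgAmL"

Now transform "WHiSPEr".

ufGqncP

The rule is to flip the case of every letter, then shift every letter 2 places backward in the alphabet (wrapping around).
Starting from "WHiSPEr": after the first operation, "whIspeR"; after the second, "ufGqncP".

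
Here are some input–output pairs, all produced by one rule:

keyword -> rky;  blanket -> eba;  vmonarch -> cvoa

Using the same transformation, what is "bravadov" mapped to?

obaa

In each case the input is transformed by: move the last 3 characters to the front (rotate right by 3), then keep every other character starting from the second (positions 2nd, 4th, 6th, ...).
For "bravadov", step one produces "dovbrava"; step two turns that into "obaa".
(Check on "vmonarch": → "rchvmona" → "cvoa" ✓)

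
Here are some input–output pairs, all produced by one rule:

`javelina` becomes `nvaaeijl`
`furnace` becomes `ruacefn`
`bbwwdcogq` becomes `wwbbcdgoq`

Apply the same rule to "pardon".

pradno

The pattern: sort the characters into alphabetical order, then move the last 2 characters to the front (rotate right by 2).
Applying that to "pardon" gives "pradno".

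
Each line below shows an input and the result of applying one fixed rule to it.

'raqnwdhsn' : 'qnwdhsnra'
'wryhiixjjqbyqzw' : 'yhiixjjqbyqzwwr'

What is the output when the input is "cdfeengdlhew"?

feengdlhewcd

Each output is the input with this applied: move the first 2 characters to the end (rotate left by 2).
On "cdfeengdlhew" that produces "feengdlhewcd".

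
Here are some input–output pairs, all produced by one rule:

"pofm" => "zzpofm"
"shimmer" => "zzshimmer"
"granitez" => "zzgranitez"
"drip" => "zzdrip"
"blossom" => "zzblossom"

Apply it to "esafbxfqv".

zzesafbxfqv

Rule — prepend "zz".
Doing the same to "esafbxfqv": "zzesafbxfqv".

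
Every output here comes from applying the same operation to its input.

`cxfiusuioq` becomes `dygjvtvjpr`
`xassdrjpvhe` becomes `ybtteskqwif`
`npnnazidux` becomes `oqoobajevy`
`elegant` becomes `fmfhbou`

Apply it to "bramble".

csbncmf

Rule — shift every letter 1 place forward in the alphabet (wrapping around).
Applying that to "bramble" gives "csbncmf".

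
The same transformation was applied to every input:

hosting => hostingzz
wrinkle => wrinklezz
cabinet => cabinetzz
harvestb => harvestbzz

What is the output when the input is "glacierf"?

Rule — append "zz".
Applying that to "glacierf" gives "glacierfzz".

glacierfzz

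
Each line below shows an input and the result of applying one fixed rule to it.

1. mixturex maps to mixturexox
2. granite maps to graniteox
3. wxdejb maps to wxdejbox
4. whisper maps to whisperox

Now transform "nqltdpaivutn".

Each output is the input with this applied: append "ox".
So "nqltdpaivutn" becomes "nqltdpaivutnox".

nqltdpaivutnox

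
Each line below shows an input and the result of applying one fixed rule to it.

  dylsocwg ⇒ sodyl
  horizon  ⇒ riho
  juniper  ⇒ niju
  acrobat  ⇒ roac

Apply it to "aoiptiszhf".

The pattern: delete the last 3 characters, then move the last 2 characters to the front (rotate right by 2).
Working it through for "aoiptiszhf": intermediate "aoiptis", final "isaoipt".

isaoipt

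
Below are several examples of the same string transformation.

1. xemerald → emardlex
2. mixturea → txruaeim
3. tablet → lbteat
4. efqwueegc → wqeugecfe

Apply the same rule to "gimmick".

mmcikig

The pattern: swap each adjacent pair of characters (1↔2, 3↔4, ...), then move the first 2 characters to the end (rotate left by 2).
For "gimmick", step one produces "igmmcik"; step two turns that into "mmcikig".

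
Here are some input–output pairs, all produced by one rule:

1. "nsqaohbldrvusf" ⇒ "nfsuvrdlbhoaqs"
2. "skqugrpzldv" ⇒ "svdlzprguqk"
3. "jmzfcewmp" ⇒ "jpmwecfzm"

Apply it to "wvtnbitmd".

wdmtibntv

The rule is to reverse the string, then move the last character to the front.
Working it through for "wvtnbitmd": intermediate "dmtibntvw", final "wdmtibntv".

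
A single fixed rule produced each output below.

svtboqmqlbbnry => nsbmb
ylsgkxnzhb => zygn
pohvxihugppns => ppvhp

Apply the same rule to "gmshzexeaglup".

lghxg

In each case the input is transformed by: move the last 3 characters to the front (rotate right by 3), then keep one character in every 3, starting at position 1 (positions 1st, 4th, 7th, ...).
"gmshzexeaglup" → "lupgmshzexeag" → "lghxg".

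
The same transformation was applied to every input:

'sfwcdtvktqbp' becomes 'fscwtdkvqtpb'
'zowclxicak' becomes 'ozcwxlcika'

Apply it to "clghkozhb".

Rule — swap each adjacent pair of characters (1↔2, 3↔4, ...).
"clghkozhb" → "lchgokhzb".

lchgokhzb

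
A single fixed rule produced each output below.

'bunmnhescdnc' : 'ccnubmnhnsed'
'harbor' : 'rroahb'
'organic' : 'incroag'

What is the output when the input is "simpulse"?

uesispml

Rule — swap each adjacent pair of characters (1↔2, 3↔4, ...), then move the last 3 characters to the front (rotate right by 3).
Working it through for "simpulse": intermediate "ispmlues", final "uesispml".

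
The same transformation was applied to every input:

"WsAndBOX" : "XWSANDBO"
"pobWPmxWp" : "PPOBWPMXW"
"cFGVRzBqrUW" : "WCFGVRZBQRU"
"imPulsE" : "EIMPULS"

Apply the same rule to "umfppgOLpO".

The transformation: move the last character to the front, then convert every letter to uppercase.
"umfppgOLpO" → "OumfppgOLp" → "OUMFPPGOLP".
(Check on "cFGVRzBqrUW": → "WcFGVRzBqrU" → "WCFGVRZBQRU" ✓)

OUMFPPGOLP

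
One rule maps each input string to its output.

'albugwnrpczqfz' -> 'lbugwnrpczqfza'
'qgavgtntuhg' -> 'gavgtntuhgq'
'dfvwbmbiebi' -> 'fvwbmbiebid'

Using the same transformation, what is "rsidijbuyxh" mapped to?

Each output is the input with this applied: move the first character to the end.
On "rsidijbuyxh" that produces "sidijbuyxhr".

sidijbuyxhr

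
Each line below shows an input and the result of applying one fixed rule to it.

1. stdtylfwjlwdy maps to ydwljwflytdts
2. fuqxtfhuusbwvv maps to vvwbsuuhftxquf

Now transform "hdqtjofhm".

mhfojtqdh

What's happening: reverse the string.
For "hdqtjofhm" the result is "mhfojtqdh".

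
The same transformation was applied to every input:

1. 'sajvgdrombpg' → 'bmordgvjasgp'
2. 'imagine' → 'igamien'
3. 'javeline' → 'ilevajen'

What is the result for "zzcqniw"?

In each case the input is transformed by: reverse the string, then move the first 2 characters to the end (rotate left by 2).
Applying both steps to "zzcqniw": "winqczz", then "nqczzwi".
(Check on "javeline": → "enilevaj" → "ilevajen" ✓)

nqczzwi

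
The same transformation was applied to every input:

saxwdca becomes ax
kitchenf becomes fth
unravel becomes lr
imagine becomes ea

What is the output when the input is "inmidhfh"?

hmd

What's happening: take characters alternately from the front and the back (1st, last, 2nd, 2nd-last, ...), then keep one character in every 3, starting at position 2 (positions 2nd, 5th, 8th, ...).
Starting from "inmidhfh": after the first operation, "ihnfmhid"; after the second, "hmd".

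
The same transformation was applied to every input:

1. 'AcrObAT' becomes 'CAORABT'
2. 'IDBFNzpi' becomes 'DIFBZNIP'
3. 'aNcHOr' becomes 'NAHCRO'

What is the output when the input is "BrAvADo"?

The transformation: swap each adjacent pair of characters (1↔2, 3↔4, ...), then convert every letter to uppercase.
Working it through for "BrAvADo": intermediate "rBvADAo", final "RBVADAO".
(Check on "AcrObAT": → "cAOrAbT" → "CAORABT" ✓)

RBVADAO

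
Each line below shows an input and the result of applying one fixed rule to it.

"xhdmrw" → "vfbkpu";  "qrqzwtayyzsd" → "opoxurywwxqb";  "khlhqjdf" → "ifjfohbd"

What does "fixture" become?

dgvrspc

The rule is to shift every letter 2 places backward in the alphabet (wrapping around).
On "fixture" that produces "dgvrspc".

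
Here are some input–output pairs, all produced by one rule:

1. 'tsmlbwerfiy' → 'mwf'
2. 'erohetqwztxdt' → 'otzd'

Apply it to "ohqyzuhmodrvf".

quov

What's happening: keep one character in every 3, starting at position 3 (positions 3rd, 6th, 9th, ...).
So "ohqyzuhmodrvf" becomes "quov".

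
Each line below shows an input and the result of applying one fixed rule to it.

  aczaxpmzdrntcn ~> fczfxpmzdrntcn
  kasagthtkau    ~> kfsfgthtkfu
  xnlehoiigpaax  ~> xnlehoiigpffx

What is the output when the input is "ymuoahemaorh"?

The pattern: replace every "a" with "f".
On "ymuoahemaorh" that produces "ymuofhemforh".

ymuofhemforh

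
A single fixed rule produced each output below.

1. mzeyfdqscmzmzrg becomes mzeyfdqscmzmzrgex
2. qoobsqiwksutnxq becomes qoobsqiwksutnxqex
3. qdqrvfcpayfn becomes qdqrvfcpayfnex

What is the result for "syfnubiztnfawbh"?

The rule is to append "ex".
So "syfnubiztnfawbh" becomes "syfnubiztnfawbhex".

syfnubiztnfawbhex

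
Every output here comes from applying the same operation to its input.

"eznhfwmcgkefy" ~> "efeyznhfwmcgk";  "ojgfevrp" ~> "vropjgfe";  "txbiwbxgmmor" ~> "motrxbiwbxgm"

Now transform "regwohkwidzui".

In each case the input is transformed by: swap the first and last characters, then move the last 3 characters to the front (rotate right by 3).
On "regwohkwidzui": the first step gives "iegwohkwidzur", and the second then gives "zuriegwohkwid".

zuriegwohkwid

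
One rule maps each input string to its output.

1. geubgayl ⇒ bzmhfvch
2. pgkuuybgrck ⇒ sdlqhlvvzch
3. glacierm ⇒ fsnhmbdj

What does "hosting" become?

The rule is to shift every letter 1 place forward in the alphabet (wrapping around), then move the last 3 characters to the front (rotate right by 3).
Working it through for "hosting": intermediate "iptujoh", final "johiptu".

johiptu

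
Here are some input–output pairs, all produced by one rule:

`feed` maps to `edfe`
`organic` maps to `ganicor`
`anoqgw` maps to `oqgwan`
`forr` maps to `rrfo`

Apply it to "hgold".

oldhg

Looking at the pairs, the operation is to move the first 2 characters to the end (rotate left by 2).
"hgold" → "oldhg".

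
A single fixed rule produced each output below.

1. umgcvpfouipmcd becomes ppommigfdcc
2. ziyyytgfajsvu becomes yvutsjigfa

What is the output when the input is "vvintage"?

Rule — sort the characters into reverse alphabetical order, then delete the first 3 characters.
Working it through for "vvintage": intermediate "vvtnigea", final "nigea".

nigea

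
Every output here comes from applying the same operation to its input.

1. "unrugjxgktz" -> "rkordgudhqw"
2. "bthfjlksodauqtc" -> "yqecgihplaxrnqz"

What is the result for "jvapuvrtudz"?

The rule is to shift every letter 3 places backward in the alphabet (wrapping around).
Applying that to "jvapuvrtudz" gives "gsxmrsoqraw".

gsxmrsoqraw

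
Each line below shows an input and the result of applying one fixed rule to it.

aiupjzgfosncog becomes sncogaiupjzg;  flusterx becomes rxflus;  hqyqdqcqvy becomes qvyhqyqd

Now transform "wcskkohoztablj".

tabljwcskkoh

The pattern: swap the front and back halves of the string, then delete the first 2 characters.
For "wcskkohoztablj", step one produces "oztabljwcskkoh"; step two turns that into "tabljwcskkoh".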